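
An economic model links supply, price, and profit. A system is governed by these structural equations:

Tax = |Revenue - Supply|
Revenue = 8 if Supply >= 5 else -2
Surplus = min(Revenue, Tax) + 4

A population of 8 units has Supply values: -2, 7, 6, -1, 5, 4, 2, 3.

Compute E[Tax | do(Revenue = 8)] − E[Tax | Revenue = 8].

do(Revenue=8) breaks Revenue's dependence on Supply. With Revenue=8 fixed, Tax across the units is 10, 1, 2, 9, 3, 4, 6, 5, mean 5.
Conditioning on Revenue=8 selects the 3 unit(s) with Supply ∈ {7, 6, 5}. Their Tax values: 1, 2, 3. Mean = 2.
Difference = 5 − 2 = 3.

3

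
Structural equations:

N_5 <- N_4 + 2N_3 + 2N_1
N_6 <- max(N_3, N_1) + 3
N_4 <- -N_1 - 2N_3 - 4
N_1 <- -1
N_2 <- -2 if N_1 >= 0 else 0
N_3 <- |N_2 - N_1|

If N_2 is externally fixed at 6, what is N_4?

-17

Under do(N_2=6), the mechanism N_2 <- -2 if N_1 >= 0 else 0 is discarded; N_2 is fixed at 6.
N_3 = |N_2 - N_1|  [with N_2=6, N_1=-1]  = 7
N_4 = -N_1 - 2N_3 - 4  [with N_1=-1, N_3=7]  = -17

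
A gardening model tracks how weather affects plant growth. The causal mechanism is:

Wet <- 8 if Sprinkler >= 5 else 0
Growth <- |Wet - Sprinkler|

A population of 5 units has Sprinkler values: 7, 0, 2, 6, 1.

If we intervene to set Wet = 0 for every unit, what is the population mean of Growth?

3.2

do(Wet=0) breaks Wet's dependence on Sprinkler. With Wet=0 fixed, Growth across the units is 7, 0, 2, 6, 1, mean 3.2.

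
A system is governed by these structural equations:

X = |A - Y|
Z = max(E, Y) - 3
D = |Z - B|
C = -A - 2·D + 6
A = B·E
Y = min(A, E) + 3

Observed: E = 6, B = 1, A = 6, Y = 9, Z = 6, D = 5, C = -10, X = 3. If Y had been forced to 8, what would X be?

2

do(Y=8) replaces the equation Y = min(A, E) + 3 with the constant Y = 8.
A = B·E  [with B=1, E=6]  = 6
X = |A - Y|  [with A=6, Y=8]  = 2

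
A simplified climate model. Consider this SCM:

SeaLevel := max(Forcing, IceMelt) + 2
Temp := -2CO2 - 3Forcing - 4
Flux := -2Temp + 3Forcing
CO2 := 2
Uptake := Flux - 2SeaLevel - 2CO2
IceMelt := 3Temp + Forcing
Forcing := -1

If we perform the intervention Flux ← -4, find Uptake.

Intervening sets Flux = -4 and removes its equation (Flux := -2Temp + 3Forcing).
Temp = -2CO2 - 3Forcing - 4  [with CO2=2, Forcing=-1]  = -5
IceMelt = 3Temp + Forcing  [with Temp=-5, Forcing=-1]  = -16
SeaLevel = max(Forcing, IceMelt) + 2  [with Forcing=-1, IceMelt=-16]  = 1
Uptake = Flux - 2SeaLevel - 2CO2  [with Flux=-4, SeaLevel=1, CO2=2]  = -10

-10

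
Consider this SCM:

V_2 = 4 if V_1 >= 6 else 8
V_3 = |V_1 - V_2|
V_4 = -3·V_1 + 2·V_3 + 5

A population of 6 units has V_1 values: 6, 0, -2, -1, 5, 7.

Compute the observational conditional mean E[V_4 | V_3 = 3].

-7

E[V_4|V_3=3] averages over only the 2 units with V_3=3 (V_1 = 5, 7): V_4 = -4, -10, mean -7.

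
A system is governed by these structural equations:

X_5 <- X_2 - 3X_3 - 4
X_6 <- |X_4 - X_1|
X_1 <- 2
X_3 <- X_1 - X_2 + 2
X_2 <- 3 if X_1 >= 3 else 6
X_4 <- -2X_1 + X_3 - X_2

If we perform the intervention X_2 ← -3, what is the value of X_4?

6

Under do(X_2=-3), the mechanism X_2 <- 3 if X_1 >= 3 else 6 is discarded; X_2 is fixed at -3.
X_3 = X_1 - X_2 + 2  [with X_1=2, X_2=-3]  = 7
X_4 = -2X_1 + X_3 - X_2  [with X_1=2, X_3=7, X_2=-3]  = 6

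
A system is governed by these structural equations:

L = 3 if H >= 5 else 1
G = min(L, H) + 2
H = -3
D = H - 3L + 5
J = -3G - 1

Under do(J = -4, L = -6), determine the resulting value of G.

-4

Setting J = -4, L = -6 by intervention discards those variables' equations.
G = min(L, H) + 2  [with L=-6, H=-3]  = -4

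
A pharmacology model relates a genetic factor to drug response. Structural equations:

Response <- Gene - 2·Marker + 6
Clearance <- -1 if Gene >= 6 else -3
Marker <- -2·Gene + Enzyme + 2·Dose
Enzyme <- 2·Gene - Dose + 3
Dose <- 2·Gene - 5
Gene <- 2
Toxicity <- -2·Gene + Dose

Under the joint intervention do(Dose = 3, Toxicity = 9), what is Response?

Setting Dose = 3, Toxicity = 9 by intervention discards those variables' equations.
Enzyme = 2·Gene - Dose + 3  [with Gene=2, Dose=3]  = 4
Marker = -2·Gene + Enzyme + 2·Dose  [with Gene=2, Enzyme=4, Dose=3]  = 6
Response = Gene - 2·Marker + 6  [with Gene=2, Marker=6]  = -4

-4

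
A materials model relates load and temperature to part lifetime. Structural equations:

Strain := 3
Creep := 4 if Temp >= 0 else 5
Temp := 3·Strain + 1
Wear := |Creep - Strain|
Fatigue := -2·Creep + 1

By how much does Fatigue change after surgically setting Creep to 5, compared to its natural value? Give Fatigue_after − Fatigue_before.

-2

do(Creep=5) replaces the equation Creep := 4 if Temp >= 0 else 5 with the constant Creep = 5.
Fatigue = -2·Creep + 1  [with Creep=5]  = -9
Without intervention: Temp = 3·Strain + 1  [with Strain=3]  = 10; Creep = 4 if Temp >= 0 else 5  [with Temp=10]  = 4; Fatigue = -2·Creep + 1  [with Creep=4]  = -7.
Change = -9 − (-7) = -2.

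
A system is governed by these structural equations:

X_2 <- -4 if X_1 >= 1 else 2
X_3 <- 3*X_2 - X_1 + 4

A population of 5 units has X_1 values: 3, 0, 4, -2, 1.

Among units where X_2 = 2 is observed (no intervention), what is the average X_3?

Observing X_2=2 restricts to units where X_2's equation naturally yields 2: X_1 ∈ {0, -2}. In that subpopulation X_3 = 10, 12, mean 11.

11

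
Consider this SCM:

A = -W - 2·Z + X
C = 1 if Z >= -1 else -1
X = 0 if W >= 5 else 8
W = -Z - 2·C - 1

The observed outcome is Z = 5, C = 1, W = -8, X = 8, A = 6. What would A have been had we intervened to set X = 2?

0

Intervening sets X = 2 and removes its equation (X = 0 if W >= 5 else 8).
C = 1 if Z >= -1 else -1  [with Z=5]  = 1
W = -Z - 2·C - 1  [with Z=5, C=1]  = -8
A = -W - 2·Z + X  [with W=-8, Z=5, X=2]  = 0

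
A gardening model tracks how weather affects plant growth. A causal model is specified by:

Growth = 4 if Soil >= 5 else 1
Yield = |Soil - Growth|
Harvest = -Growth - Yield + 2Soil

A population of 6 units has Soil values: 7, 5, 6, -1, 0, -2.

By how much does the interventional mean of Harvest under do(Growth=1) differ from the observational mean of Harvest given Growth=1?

5.5

do(Growth=1) breaks Growth's dependence on Soil. With Growth=1 fixed, Harvest across the units is 7, 5, 6, -5, -2, -8, mean 0.5.
Observing Growth=1 restricts to units where Growth's equation naturally yields 1: Soil ∈ {-1, 0, -2}. In that subpopulation Harvest = -5, -2, -8, mean -5.
Difference = 0.5 − (-5) = 5.5.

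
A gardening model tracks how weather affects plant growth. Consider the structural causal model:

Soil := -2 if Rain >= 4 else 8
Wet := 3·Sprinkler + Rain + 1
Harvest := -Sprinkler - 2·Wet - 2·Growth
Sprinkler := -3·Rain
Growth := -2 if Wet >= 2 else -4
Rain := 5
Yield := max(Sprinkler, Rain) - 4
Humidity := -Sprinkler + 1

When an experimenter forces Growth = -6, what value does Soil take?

-2

do(Growth=-6) replaces the equation Growth := -2 if Wet >= 2 else -4 with the constant Growth = -6.
Soil is not downstream of the intervention, so its value is determined by the original equations.
Soil = -2 if Rain >= 4 else 8  [with Rain=5]  = -2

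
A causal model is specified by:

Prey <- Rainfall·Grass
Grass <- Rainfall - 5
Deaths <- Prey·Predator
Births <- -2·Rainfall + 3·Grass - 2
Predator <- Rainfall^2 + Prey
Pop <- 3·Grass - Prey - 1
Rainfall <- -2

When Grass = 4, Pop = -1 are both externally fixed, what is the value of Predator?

Under do(Grass = 4, Pop = -1), each intervened variable's structural equation is replaced by its fixed value.
Prey = Rainfall·Grass  [with Rainfall=-2, Grass=4]  = -8
Predator = Rainfall^2 + Prey  [with Rainfall=-2, Prey=-8]  = -4

-4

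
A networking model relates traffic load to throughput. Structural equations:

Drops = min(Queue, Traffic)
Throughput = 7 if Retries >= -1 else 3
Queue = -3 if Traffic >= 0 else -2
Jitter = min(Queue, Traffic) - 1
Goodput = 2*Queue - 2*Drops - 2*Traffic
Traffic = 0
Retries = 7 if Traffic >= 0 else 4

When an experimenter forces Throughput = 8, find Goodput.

Intervening sets Throughput = 8 and removes its equation (Throughput = 7 if Retries >= -1 else 3).
No directed path runs from Throughput to Goodput, so Goodput keeps its natural value.
Queue = -3 if Traffic >= 0 else -2  [with Traffic=0]  = -3
Drops = min(Queue, Traffic)  [with Queue=-3, Traffic=0]  = -3
Goodput = 2*Queue - 2*Drops - 2*Traffic  [with Queue=-3, Drops=-3, Traffic=0]  = 0

0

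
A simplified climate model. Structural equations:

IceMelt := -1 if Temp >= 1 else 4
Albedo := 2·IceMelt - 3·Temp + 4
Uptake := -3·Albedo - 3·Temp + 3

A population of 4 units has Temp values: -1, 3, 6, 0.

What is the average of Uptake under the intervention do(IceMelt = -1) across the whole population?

9

Under do(IceMelt=-1), IceMelt's equation is replaced by IceMelt=-1 for every unit. Per-unit Uptake: -9, 15, 33, -3. Mean = 9.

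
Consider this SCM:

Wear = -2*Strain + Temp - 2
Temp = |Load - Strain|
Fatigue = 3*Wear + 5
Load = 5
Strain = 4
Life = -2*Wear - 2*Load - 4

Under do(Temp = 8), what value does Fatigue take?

do(Temp=8) replaces the equation Temp = |Load - Strain| with the constant Temp = 8.
Wear = -2*Strain + Temp - 2  [with Strain=4, Temp=8]  = -2
Fatigue = 3*Wear + 5  [with Wear=-2]  = -1

-1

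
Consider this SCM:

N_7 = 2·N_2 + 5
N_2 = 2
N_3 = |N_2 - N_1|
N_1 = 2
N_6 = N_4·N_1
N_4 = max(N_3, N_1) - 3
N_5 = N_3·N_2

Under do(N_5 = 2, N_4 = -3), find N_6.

Setting N_5 = 2, N_4 = -3 by intervention discards those variables' equations.
N_6 = N_4·N_1  [with N_4=-3, N_1=2]  = -6

-6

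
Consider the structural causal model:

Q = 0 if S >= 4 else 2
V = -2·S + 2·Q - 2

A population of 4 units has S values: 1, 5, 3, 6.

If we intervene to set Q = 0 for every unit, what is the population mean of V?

-9.5

do(Q=0) breaks Q's dependence on S. With Q=0 fixed, V across the units is -4, -12, -8, -14, mean -9.5.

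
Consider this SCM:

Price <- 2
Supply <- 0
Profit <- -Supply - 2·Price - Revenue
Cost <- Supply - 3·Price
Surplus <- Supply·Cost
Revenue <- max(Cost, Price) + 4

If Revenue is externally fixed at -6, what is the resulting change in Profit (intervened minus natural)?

12

Intervening sets Revenue = -6 and removes its equation (Revenue <- max(Cost, Price) + 4).
Profit = -Supply - 2·Price - Revenue  [with Supply=0, Price=2, Revenue=-6]  = 2
Without intervention: Cost = Supply - 3·Price  [with Supply=0, Price=2]  = -6; Revenue = max(Cost, Price) + 4  [with Cost=-6, Price=2]  = 6; Profit = -Supply - 2·Price - Revenue  [with Supply=0, Price=2, Revenue=6]  = -10.
Change = 2 − (-10) = 12.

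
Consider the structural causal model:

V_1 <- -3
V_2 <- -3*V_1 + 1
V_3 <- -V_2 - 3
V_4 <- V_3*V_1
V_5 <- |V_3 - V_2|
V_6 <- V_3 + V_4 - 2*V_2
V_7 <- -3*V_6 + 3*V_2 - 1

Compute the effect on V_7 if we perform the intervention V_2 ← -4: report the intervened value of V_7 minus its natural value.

Under do(V_2=-4), the mechanism V_2 <- -3*V_1 + 1 is discarded; V_2 is fixed at -4.
V_3 = -V_2 - 3  [with V_2=-4]  = 1
V_4 = V_3*V_1  [with V_3=1, V_1=-3]  = -3
V_6 = V_3 + V_4 - 2*V_2  [with V_3=1, V_4=-3, V_2=-4]  = 6
V_7 = -3*V_6 + 3*V_2 - 1  [with V_6=6, V_2=-4]  = -31
Without intervention: V_2 = -3*V_1 + 1  [with V_1=-3]  = 10; V_3 = -V_2 - 3  [with V_2=10]  = -13; V_4 = V_3*V_1  [with V_3=-13, V_1=-3]  = 39; V_6 = V_3 + V_4 - 2*V_2  [with V_3=-13, V_4=39, V_2=10]  = 6; V_7 = -3*V_6 + 3*V_2 - 1  [with V_6=6, V_2=10]  = 11.
Change = -31 − 11 = -42.

-42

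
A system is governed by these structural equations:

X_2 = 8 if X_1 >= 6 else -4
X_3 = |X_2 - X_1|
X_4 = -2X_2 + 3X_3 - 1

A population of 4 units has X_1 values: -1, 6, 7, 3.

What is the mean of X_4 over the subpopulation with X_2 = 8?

E[X_4|X_2=8] averages over only the 2 units with X_2=8 (X_1 = 6, 7): X_4 = -11, -14, mean -12.5.

-12.5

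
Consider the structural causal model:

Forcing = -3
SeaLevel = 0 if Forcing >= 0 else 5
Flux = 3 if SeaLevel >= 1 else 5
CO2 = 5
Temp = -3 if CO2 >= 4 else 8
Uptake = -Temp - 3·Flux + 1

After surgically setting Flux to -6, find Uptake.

The intervention breaks the incoming arrows to Flux: Flux = 3 if SeaLevel >= 1 else 5 no longer applies, and Flux = -6.
Temp = -3 if CO2 >= 4 else 8  [with CO2=5]  = -3
Uptake = -Temp - 3·Flux + 1  [with Temp=-3, Flux=-6]  = 22

22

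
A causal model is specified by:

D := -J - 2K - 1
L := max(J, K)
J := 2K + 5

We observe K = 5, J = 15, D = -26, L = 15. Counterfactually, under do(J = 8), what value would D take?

The intervention breaks the incoming arrows to J: J := 2K + 5 no longer applies, and J = 8.
D = -J - 2K - 1  [with J=8, K=5]  = -19

-19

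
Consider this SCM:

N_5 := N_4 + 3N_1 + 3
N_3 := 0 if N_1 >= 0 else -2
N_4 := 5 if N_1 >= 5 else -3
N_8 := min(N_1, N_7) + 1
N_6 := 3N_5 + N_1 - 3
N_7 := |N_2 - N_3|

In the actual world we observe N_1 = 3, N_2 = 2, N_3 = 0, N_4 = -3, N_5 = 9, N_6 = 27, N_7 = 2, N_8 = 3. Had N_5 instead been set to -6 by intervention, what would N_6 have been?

-18

The intervention breaks the incoming arrows to N_5: N_5 := N_4 + 3N_1 + 3 no longer applies, and N_5 = -6.
N_6 = 3N_5 + N_1 - 3  [with N_5=-6, N_1=3]  = -18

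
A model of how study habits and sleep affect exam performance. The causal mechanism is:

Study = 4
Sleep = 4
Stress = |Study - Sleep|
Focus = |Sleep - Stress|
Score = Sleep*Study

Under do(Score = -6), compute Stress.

0

do(Score=-6) replaces the equation Score = Sleep*Study with the constant Score = -6.
Stress is not downstream of the intervention, so its value is determined by the original equations.
Stress = |Study - Sleep|  [with Study=4, Sleep=4]  = 0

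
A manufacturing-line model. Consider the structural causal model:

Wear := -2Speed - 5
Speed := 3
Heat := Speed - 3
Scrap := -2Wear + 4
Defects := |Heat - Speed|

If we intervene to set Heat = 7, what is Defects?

4

Under do(Heat=7), the mechanism Heat := Speed - 3 is discarded; Heat is fixed at 7.
Defects = |Heat - Speed|  [with Heat=7, Speed=3]  = 4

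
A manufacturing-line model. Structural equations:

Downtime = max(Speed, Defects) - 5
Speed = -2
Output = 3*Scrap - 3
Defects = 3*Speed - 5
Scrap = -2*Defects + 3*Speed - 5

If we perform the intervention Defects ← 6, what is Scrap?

-23

The intervention breaks the incoming arrows to Defects: Defects = 3*Speed - 5 no longer applies, and Defects = 6.
Scrap = -2*Defects + 3*Speed - 5  [with Defects=6, Speed=-2]  = -23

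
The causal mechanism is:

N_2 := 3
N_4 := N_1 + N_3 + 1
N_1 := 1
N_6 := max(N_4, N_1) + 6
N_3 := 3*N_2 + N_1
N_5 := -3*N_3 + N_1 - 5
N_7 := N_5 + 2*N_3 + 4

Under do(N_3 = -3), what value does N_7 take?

The intervention breaks the incoming arrows to N_3: N_3 := 3*N_2 + N_1 no longer applies, and N_3 = -3.
N_5 = -3*N_3 + N_1 - 5  [with N_3=-3, N_1=1]  = 5
N_7 = N_5 + 2*N_3 + 4  [with N_5=5, N_3=-3]  = 3

3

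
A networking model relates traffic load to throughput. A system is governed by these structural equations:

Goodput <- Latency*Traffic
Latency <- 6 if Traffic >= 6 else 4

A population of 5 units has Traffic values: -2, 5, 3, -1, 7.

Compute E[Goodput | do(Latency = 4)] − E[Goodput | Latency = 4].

4.6

The intervention sets Latency=4 in all 5 units regardless of Traffic. Recomputing Goodput per unit gives -8, 20, 12, -4, 28; average 9.6.
E[Goodput|Latency=4] averages over only the 4 units with Latency=4 (Traffic = -2, 5, 3, -1): Goodput = -8, 20, 12, -4, mean 5.
Difference = 9.6 − 5 = 4.6.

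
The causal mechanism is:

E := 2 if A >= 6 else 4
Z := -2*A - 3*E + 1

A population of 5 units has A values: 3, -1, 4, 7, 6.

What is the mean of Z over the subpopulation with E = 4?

Conditioning on E=4 selects the 3 unit(s) with A ∈ {3, -1, 4}. Their Z values: -17, -9, -19. Mean = -15.

-15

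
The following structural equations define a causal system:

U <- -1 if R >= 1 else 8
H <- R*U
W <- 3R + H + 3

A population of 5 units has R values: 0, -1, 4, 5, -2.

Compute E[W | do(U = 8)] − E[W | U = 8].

Every unit gets U=8 under the intervention. W values become 3, -8, 47, 58, -19; E[W|do(U=8)] = 16.2.
E[W|U=8] averages over only the 3 units with U=8 (R = 0, -1, -2): W = 3, -8, -19, mean -8.
Difference = 16.2 − (-8) = 24.2.

24.2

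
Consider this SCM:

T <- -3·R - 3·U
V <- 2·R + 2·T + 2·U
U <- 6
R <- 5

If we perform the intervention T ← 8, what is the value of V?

The intervention breaks the incoming arrows to T: T <- -3·R - 3·U no longer applies, and T = 8.
V = 2·R + 2·T + 2·U  [with R=5, T=8, U=6]  = 38

38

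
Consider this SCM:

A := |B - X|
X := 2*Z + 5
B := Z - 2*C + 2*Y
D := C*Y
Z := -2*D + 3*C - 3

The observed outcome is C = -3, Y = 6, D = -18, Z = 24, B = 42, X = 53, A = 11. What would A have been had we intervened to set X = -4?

46

Intervening sets X = -4 and removes its equation (X := 2*Z + 5).
D = C*Y  [with C=-3, Y=6]  = -18
Z = -2*D + 3*C - 3  [with D=-18, C=-3]  = 24
B = Z - 2*C + 2*Y  [with Z=24, C=-3, Y=6]  = 42
A = |B - X|  [with B=42, X=-4]  = 46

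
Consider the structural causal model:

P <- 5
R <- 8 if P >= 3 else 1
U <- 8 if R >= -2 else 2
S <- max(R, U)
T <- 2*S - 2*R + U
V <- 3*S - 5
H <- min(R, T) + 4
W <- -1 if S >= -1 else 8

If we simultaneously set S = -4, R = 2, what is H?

Under do(S = -4, R = 2), each intervened variable's structural equation is replaced by its fixed value.
U = 8 if R >= -2 else 2  [with R=2]  = 8
T = 2*S - 2*R + U  [with S=-4, R=2, U=8]  = -4
H = min(R, T) + 4  [with R=2, T=-4]  = 0

0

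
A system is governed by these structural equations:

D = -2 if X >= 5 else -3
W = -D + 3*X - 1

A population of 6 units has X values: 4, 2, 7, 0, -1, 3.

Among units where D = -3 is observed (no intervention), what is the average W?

6.8

Conditioning on D=-3 selects the 5 unit(s) with X ∈ {4, 2, 0, -1, 3}. Their W values: 14, 8, 2, -1, 11. Mean = 6.8.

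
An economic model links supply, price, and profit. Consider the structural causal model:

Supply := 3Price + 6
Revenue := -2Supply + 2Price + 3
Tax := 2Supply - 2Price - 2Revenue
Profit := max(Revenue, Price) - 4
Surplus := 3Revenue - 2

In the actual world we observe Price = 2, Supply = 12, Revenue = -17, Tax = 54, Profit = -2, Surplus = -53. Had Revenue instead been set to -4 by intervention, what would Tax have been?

The intervention breaks the incoming arrows to Revenue: Revenue := -2Supply + 2Price + 3 no longer applies, and Revenue = -4.
Supply = 3Price + 6  [with Price=2]  = 12
Tax = 2Supply - 2Price - 2Revenue  [with Supply=12, Price=2, Revenue=-4]  = 28

28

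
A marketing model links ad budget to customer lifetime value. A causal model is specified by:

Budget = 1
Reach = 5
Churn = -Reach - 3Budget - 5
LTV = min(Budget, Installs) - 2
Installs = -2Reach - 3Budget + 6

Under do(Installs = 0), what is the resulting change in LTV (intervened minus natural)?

do(Installs=0) replaces the equation Installs = -2Reach - 3Budget + 6 with the constant Installs = 0.
LTV = min(Budget, Installs) - 2  [with Budget=1, Installs=0]  = -2
Without intervention: Installs = -2Reach - 3Budget + 6  [with Reach=5, Budget=1]  = -7; LTV = min(Budget, Installs) - 2  [with Budget=1, Installs=-7]  = -9.
Change = -2 − (-9) = 7.

7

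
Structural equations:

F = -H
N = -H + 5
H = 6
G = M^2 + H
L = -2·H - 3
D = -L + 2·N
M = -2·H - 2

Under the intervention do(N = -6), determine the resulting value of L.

-15

do(N=-6) replaces the equation N = -H + 5 with the constant N = -6.
L is not downstream of the intervention, so its value is determined by the original equations.
L = -2·H - 3  [with H=6]  = -15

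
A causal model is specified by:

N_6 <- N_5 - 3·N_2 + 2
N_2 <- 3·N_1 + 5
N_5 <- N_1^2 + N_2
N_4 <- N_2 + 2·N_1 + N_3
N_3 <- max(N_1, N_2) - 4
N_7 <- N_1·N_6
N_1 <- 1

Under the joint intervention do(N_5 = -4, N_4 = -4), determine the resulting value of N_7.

Setting N_5 = -4, N_4 = -4 by intervention discards those variables' equations.
N_2 = 3·N_1 + 5  [with N_1=1]  = 8
N_6 = N_5 - 3·N_2 + 2  [with N_5=-4, N_2=8]  = -26
N_7 = N_1·N_6  [with N_1=1, N_6=-26]  = -26

-26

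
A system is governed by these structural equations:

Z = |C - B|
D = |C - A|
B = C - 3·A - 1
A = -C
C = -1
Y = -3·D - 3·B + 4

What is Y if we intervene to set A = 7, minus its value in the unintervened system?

36

do(A=7) replaces the equation A = -C with the constant A = 7.
B = C - 3·A - 1  [with C=-1, A=7]  = -23
D = |C - A|  [with C=-1, A=7]  = 8
Y = -3·D - 3·B + 4  [with D=8, B=-23]  = 49
Without intervention: A = -C  [with C=-1]  = 1; B = C - 3·A - 1  [with C=-1, A=1]  = -5; D = |C - A|  [with C=-1, A=1]  = 2; Y = -3·D - 3·B + 4  [with D=2, B=-5]  = 13.
Change = 49 − 13 = 36.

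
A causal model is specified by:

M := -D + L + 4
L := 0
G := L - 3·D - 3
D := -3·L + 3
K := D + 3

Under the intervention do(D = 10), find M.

Under do(D=10), the mechanism D := -3·L + 3 is discarded; D is fixed at 10.
M = -D + L + 4  [with D=10, L=0]  = -6

-6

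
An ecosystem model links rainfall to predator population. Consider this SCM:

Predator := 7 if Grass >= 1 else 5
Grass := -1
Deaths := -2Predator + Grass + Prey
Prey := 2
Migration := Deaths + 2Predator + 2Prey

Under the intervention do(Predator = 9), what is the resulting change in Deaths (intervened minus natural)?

The intervention breaks the incoming arrows to Predator: Predator := 7 if Grass >= 1 else 5 no longer applies, and Predator = 9.
Deaths = -2Predator + Grass + Prey  [with Predator=9, Grass=-1, Prey=2]  = -17
Without intervention: Predator = 7 if Grass >= 1 else 5  [with Grass=-1]  = 5; Deaths = -2Predator + Grass + Prey  [with Predator=5, Grass=-1, Prey=2]  = -9.
Change = -17 − (-9) = -8.

-8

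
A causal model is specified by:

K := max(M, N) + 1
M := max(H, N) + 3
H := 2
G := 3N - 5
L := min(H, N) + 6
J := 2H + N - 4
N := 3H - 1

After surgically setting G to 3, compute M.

8

Under do(G=3), the mechanism G := 3N - 5 is discarded; G is fixed at 3.
Since M is not a descendant of the intervened variable, it is unaffected.
N = 3H - 1  [with H=2]  = 5
M = max(H, N) + 3  [with H=2, N=5]  = 8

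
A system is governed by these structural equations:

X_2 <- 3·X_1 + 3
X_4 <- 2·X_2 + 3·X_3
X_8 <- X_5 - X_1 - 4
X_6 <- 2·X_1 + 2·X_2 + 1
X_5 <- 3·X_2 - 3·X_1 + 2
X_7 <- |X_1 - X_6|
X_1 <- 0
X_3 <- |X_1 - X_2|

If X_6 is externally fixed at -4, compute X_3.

3

do(X_6=-4) replaces the equation X_6 <- 2·X_1 + 2·X_2 + 1 with the constant X_6 = -4.
X_3 is not downstream of the intervention, so its value is determined by the original equations.
X_2 = 3·X_1 + 3  [with X_1=0]  = 3
X_3 = |X_1 - X_2|  [with X_1=0, X_2=3]  = 3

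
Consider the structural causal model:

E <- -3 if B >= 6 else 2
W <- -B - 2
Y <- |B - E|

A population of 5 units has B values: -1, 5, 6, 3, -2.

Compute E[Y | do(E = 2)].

3

do(E=2) breaks E's dependence on B. With E=2 fixed, Y across the units is 3, 3, 4, 1, 4, mean 3.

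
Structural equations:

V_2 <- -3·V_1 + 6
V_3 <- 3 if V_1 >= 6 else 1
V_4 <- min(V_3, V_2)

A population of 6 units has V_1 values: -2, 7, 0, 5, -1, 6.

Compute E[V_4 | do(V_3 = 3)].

-4.5

do(V_3=3) breaks V_3's dependence on V_1. With V_3=3 fixed, V_4 across the units is 3, -15, 3, -9, 3, -12, mean -4.5.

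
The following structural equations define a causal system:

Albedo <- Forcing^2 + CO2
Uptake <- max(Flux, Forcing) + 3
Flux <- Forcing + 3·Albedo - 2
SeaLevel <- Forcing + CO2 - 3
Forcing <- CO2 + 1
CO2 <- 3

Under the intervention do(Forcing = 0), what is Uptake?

10

Under do(Forcing=0), the mechanism Forcing <- CO2 + 1 is discarded; Forcing is fixed at 0.
Albedo = Forcing^2 + CO2  [with Forcing=0, CO2=3]  = 3
Flux = Forcing + 3·Albedo - 2  [with Forcing=0, Albedo=3]  = 7
Uptake = max(Flux, Forcing) + 3  [with Flux=7, Forcing=0]  = 10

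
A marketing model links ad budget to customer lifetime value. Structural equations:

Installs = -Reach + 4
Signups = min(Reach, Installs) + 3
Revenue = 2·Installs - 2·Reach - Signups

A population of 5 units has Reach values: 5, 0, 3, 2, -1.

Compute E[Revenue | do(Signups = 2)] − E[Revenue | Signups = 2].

The intervention sets Signups=2 in all 5 units regardless of Reach. Recomputing Revenue per unit gives -14, 6, -6, -2, 10; average -1.2.
Observing Signups=2 restricts to units where Signups's equation naturally yields 2: Reach ∈ {5, -1}. In that subpopulation Revenue = -14, 10, mean -2.
Difference = -1.2 − (-2) = 0.8.

0.8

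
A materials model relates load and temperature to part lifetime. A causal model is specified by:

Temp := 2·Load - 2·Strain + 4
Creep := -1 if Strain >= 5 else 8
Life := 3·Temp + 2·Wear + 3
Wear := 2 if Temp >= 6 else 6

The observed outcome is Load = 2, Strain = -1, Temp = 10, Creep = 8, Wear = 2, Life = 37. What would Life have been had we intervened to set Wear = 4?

41

The intervention breaks the incoming arrows to Wear: Wear := 2 if Temp >= 6 else 6 no longer applies, and Wear = 4.
Temp = 2·Load - 2·Strain + 4  [with Load=2, Strain=-1]  = 10
Life = 3·Temp + 2·Wear + 3  [with Temp=10, Wear=4]  = 41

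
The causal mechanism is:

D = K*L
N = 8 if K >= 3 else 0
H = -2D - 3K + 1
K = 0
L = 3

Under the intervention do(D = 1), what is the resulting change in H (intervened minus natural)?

Intervening sets D = 1 and removes its equation (D = K*L).
H = -2D - 3K + 1  [with D=1, K=0]  = -1
Without intervention: D = K*L  [with K=0, L=3]  = 0; H = -2D - 3K + 1  [with D=0, K=0]  = 1.
Change = -1 − 1 = -2.

-2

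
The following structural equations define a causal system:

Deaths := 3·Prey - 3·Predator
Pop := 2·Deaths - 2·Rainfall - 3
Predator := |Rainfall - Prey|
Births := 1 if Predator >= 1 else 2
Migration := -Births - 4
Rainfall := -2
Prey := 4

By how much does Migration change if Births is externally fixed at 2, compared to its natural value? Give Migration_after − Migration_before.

-1

Under do(Births=2), the mechanism Births := 1 if Predator >= 1 else 2 is discarded; Births is fixed at 2.
Migration = -Births - 4  [with Births=2]  = -6
Without intervention: Predator = |Rainfall - Prey|  [with Rainfall=-2, Prey=4]  = 6; Births = 1 if Predator >= 1 else 2  [with Predator=6]  = 1; Migration = -Births - 4  [with Births=1]  = -5.
Change = -6 − (-5) = -1.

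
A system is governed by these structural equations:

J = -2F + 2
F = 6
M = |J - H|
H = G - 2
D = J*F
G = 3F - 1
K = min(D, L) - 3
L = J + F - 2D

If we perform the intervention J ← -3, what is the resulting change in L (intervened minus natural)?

-77

Under do(J=-3), the mechanism J = -2F + 2 is discarded; J is fixed at -3.
D = J*F  [with J=-3, F=6]  = -18
L = J + F - 2D  [with J=-3, F=6, D=-18]  = 39
Without intervention: J = -2F + 2  [with F=6]  = -10; D = J*F  [with J=-10, F=6]  = -60; L = J + F - 2D  [with J=-10, F=6, D=-60]  = 116.
Change = 39 − 116 = -77.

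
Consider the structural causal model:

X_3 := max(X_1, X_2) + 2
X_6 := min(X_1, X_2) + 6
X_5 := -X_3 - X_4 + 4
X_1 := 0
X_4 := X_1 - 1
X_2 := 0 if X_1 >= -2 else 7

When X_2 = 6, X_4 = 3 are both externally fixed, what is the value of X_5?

-7

Setting X_2 = 6, X_4 = 3 by intervention discards those variables' equations.
X_3 = max(X_1, X_2) + 2  [with X_1=0, X_2=6]  = 8
X_5 = -X_3 - X_4 + 4  [with X_3=8, X_4=3]  = -7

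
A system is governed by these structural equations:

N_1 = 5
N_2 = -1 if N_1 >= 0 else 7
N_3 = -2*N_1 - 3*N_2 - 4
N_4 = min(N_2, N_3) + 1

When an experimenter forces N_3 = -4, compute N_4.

The intervention breaks the incoming arrows to N_3: N_3 = -2*N_1 - 3*N_2 - 4 no longer applies, and N_3 = -4.
N_2 = -1 if N_1 >= 0 else 7  [with N_1=5]  = -1
N_4 = min(N_2, N_3) + 1  [with N_2=-1, N_3=-4]  = -3

-3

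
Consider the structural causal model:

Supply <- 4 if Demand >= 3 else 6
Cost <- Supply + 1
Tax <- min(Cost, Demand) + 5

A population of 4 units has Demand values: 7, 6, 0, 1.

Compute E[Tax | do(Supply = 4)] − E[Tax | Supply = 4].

-2.25

Every unit gets Supply=4 under the intervention. Tax values become 10, 10, 5, 6; E[Tax|do(Supply=4)] = 7.75.
Conditioning on Supply=4 selects the 2 unit(s) with Demand ∈ {7, 6}. Their Tax values: 10, 10. Mean = 10.
Difference = 7.75 − 10 = -2.25.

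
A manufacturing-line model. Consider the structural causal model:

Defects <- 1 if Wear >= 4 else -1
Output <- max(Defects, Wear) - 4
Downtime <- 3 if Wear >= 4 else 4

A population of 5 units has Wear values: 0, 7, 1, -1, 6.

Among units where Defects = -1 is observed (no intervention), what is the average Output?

-4

Observing Defects=-1 restricts to units where Defects's equation naturally yields -1: Wear ∈ {0, 1, -1}. In that subpopulation Output = -4, -3, -5, mean -4.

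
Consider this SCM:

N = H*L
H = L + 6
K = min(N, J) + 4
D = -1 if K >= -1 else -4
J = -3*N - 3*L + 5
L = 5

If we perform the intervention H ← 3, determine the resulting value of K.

do(H=3) replaces the equation H = L + 6 with the constant H = 3.
N = H*L  [with H=3, L=5]  = 15
J = -3*N - 3*L + 5  [with N=15, L=5]  = -55
K = min(N, J) + 4  [with N=15, J=-55]  = -51

-51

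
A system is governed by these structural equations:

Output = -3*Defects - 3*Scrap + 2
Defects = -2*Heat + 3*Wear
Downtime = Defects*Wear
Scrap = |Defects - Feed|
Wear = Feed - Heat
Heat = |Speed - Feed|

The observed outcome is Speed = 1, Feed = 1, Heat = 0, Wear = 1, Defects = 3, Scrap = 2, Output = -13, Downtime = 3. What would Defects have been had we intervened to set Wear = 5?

Intervening sets Wear = 5 and removes its equation (Wear = Feed - Heat).
Heat = |Speed - Feed|  [with Speed=1, Feed=1]  = 0
Defects = -2*Heat + 3*Wear  [with Heat=0, Wear=5]  = 15

15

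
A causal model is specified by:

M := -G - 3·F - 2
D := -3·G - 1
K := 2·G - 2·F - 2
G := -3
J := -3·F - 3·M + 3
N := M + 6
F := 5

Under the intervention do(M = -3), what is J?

Under do(M=-3), the mechanism M := -G - 3·F - 2 is discarded; M is fixed at -3.
J = -3·F - 3·M + 3  [with F=5, M=-3]  = -3

-3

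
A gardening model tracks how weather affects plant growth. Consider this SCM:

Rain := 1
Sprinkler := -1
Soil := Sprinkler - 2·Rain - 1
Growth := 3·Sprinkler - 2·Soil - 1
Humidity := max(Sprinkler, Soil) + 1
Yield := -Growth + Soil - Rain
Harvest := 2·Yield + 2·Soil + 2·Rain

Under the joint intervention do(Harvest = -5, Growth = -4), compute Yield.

Setting Harvest = -5, Growth = -4 by intervention discards those variables' equations.
Soil = Sprinkler - 2·Rain - 1  [with Sprinkler=-1, Rain=1]  = -4
Yield = -Growth + Soil - Rain  [with Growth=-4, Soil=-4, Rain=1]  = -1

-1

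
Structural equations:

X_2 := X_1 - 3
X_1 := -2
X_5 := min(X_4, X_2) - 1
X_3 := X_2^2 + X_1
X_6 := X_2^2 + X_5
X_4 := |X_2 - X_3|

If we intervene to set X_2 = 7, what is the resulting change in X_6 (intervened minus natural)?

36

Under do(X_2=7), the mechanism X_2 := X_1 - 3 is discarded; X_2 is fixed at 7.
X_3 = X_2^2 + X_1  [with X_2=7, X_1=-2]  = 47
X_4 = |X_2 - X_3|  [with X_2=7, X_3=47]  = 40
X_5 = min(X_4, X_2) - 1  [with X_4=40, X_2=7]  = 6
X_6 = X_2^2 + X_5  [with X_2=7, X_5=6]  = 55
Without intervention: X_2 = X_1 - 3  [with X_1=-2]  = -5; X_3 = X_2^2 + X_1  [with X_2=-5, X_1=-2]  = 23; X_4 = |X_2 - X_3|  [with X_2=-5, X_3=23]  = 28; X_5 = min(X_4, X_2) - 1  [with X_4=28, X_2=-5]  = -6; X_6 = X_2^2 + X_5  [with X_2=-5, X_5=-6]  = 19.
Change = 55 − 19 = 36.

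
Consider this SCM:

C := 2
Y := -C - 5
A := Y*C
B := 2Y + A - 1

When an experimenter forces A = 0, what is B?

-15

The intervention breaks the incoming arrows to A: A := Y*C no longer applies, and A = 0.
Y = -C - 5  [with C=2]  = -7
B = 2Y + A - 1  [with Y=-7, A=0]  = -15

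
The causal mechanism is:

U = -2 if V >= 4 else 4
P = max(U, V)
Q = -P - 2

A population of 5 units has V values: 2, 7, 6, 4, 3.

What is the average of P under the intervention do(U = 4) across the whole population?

5

The intervention sets U=4 in all 5 units regardless of V. Recomputing P per unit gives 4, 7, 6, 4, 4; average 5.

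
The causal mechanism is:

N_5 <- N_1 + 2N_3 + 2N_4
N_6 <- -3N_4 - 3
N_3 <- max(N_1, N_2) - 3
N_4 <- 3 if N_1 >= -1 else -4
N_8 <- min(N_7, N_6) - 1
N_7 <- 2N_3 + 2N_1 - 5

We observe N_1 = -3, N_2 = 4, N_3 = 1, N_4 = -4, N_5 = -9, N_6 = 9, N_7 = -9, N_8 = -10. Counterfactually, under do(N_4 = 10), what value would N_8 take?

-34

do(N_4=10) replaces the equation N_4 <- 3 if N_1 >= -1 else -4 with the constant N_4 = 10.
N_3 = max(N_1, N_2) - 3  [with N_1=-3, N_2=4]  = 1
N_6 = -3N_4 - 3  [with N_4=10]  = -33
N_7 = 2N_3 + 2N_1 - 5  [with N_3=1, N_1=-3]  = -9
N_8 = min(N_7, N_6) - 1  [with N_7=-9, N_6=-33]  = -34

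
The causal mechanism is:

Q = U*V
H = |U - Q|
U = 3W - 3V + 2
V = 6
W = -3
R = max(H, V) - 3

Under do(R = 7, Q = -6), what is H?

Setting R = 7, Q = -6 by intervention discards those variables' equations.
U = 3W - 3V + 2  [with W=-3, V=6]  = -25
H = |U - Q|  [with U=-25, Q=-6]  = 19

19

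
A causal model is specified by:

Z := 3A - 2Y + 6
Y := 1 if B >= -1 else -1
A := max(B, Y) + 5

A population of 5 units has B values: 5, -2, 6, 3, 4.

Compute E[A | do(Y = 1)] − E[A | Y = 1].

do(Y=1) breaks Y's dependence on B. With Y=1 fixed, A across the units is 10, 6, 11, 8, 9, mean 8.8.
Conditioning on Y=1 selects the 4 unit(s) with B ∈ {5, 6, 3, 4}. Their A values: 10, 11, 8, 9. Mean = 9.5.
Difference = 8.8 − 9.5 = -0.7.

-0.7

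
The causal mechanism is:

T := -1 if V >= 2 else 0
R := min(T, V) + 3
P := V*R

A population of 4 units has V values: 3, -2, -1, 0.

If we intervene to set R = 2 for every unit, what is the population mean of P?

0

do(R=2) breaks R's dependence on V. With R=2 fixed, P across the units is 6, -4, -2, 0, mean 0.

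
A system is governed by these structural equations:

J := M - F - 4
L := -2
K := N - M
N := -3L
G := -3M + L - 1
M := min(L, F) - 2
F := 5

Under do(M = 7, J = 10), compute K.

Under do(M = 7, J = 10), each intervened variable's structural equation is replaced by its fixed value.
N = -3L  [with L=-2]  = 6
K = N - M  [with N=6, M=7]  = -1

-1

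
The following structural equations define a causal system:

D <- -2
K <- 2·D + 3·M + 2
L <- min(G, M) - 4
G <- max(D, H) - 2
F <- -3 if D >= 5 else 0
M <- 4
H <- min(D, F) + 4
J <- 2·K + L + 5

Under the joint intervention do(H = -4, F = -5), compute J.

Under do(H = -4, F = -5), each intervened variable's structural equation is replaced by its fixed value.
K = 2·D + 3·M + 2  [with D=-2, M=4]  = 10
G = max(D, H) - 2  [with D=-2, H=-4]  = -4
L = min(G, M) - 4  [with G=-4, M=4]  = -8
J = 2·K + L + 5  [with K=10, L=-8]  = 17

17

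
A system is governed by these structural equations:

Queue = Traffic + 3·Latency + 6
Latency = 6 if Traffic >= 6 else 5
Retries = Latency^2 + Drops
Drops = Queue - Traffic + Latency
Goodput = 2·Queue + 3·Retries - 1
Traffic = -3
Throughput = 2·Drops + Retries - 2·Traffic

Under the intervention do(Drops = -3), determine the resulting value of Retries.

22

Intervening sets Drops = -3 and removes its equation (Drops = Queue - Traffic + Latency).
Latency = 6 if Traffic >= 6 else 5  [with Traffic=-3]  = 5
Retries = Latency^2 + Drops  [with Latency=5, Drops=-3]  = 22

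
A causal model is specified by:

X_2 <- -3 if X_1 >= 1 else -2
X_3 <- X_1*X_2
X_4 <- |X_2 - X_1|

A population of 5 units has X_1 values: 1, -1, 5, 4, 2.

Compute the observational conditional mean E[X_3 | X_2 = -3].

Observing X_2=-3 restricts to units where X_2's equation naturally yields -3: X_1 ∈ {1, 5, 4, 2}. In that subpopulation X_3 = -3, -15, -12, -6, mean -9.

-9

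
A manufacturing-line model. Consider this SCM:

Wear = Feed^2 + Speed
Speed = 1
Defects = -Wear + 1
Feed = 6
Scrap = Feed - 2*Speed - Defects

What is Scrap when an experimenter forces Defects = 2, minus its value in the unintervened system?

Intervening sets Defects = 2 and removes its equation (Defects = -Wear + 1).
Scrap = Feed - 2*Speed - Defects  [with Feed=6, Speed=1, Defects=2]  = 2
Without intervention: Wear = Feed^2 + Speed  [with Feed=6, Speed=1]  = 37; Defects = -Wear + 1  [with Wear=37]  = -36; Scrap = Feed - 2*Speed - Defects  [with Feed=6, Speed=1, Defects=-36]  = 40.
Change = 2 − 40 = -38.

-38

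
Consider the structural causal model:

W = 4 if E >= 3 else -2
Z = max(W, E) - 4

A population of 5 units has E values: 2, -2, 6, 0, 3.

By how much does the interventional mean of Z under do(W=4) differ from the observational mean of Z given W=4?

-0.6

The intervention sets W=4 in all 5 units regardless of E. Recomputing Z per unit gives 0, 0, 2, 0, 0; average 0.4.
Observing W=4 restricts to units where W's equation naturally yields 4: E ∈ {6, 3}. In that subpopulation Z = 2, 0, mean 1.
Difference = 0.4 − 1 = -0.6.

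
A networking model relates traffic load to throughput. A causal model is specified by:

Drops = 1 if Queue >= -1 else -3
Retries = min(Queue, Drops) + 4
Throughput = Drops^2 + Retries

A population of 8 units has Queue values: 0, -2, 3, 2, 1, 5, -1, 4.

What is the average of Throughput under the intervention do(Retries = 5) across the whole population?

Under do(Retries=5), Retries's equation is replaced by Retries=5 for every unit. Per-unit Throughput: 6, 14, 6, 6, 6, 6, 6, 6. Mean = 7.

7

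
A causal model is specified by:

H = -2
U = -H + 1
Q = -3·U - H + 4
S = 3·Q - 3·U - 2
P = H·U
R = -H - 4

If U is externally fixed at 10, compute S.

Under do(U=10), the mechanism U = -H + 1 is discarded; U is fixed at 10.
Q = -3·U - H + 4  [with U=10, H=-2]  = -24
S = 3·Q - 3·U - 2  [with Q=-24, U=10]  = -104

-104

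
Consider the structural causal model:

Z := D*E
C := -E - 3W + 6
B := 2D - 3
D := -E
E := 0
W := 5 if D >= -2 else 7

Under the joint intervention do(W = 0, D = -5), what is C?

Setting W = 0, D = -5 by intervention discards those variables' equations.
C = -E - 3W + 6  [with E=0, W=0]  = 6

6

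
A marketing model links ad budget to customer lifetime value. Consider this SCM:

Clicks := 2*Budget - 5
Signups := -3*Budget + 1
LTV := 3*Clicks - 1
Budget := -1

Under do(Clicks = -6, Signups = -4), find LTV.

-19

Setting Clicks = -6, Signups = -4 by intervention discards those variables' equations.
LTV = 3*Clicks - 1  [with Clicks=-6]  = -19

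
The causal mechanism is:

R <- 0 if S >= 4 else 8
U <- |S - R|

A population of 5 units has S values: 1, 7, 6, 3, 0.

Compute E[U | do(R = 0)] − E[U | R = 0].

-3.1

Under do(R=0), R's equation is replaced by R=0 for every unit. Per-unit U: 1, 7, 6, 3, 0. Mean = 3.4.
Observing R=0 restricts to units where R's equation naturally yields 0: S ∈ {7, 6}. In that subpopulation U = 7, 6, mean 6.5.
Difference = 3.4 − 6.5 = -3.1.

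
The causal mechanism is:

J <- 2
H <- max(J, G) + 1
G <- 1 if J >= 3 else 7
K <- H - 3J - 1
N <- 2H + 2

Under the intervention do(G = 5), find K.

-1

do(G=5) replaces the equation G <- 1 if J >= 3 else 7 with the constant G = 5.
H = max(J, G) + 1  [with J=2, G=5]  = 6
K = H - 3J - 1  [with H=6, J=2]  = -1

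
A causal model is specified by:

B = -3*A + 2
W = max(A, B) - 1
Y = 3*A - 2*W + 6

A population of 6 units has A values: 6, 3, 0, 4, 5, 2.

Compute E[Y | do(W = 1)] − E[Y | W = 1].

The intervention sets W=1 in all 6 units regardless of A. Recomputing Y per unit gives 22, 13, 4, 16, 19, 10; average 14.
Conditioning on W=1 selects the 2 unit(s) with A ∈ {0, 2}. Their Y values: 4, 10. Mean = 7.
Difference = 14 − 7 = 7.

7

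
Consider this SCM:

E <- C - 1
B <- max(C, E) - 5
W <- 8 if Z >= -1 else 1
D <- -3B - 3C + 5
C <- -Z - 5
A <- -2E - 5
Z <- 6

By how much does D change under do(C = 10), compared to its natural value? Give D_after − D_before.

Under do(C=10), the mechanism C <- -Z - 5 is discarded; C is fixed at 10.
E = C - 1  [with C=10]  = 9
B = max(C, E) - 5  [with C=10, E=9]  = 5
D = -3B - 3C + 5  [with B=5, C=10]  = -40
Without intervention: C = -Z - 5  [with Z=6]  = -11; E = C - 1  [with C=-11]  = -12; B = max(C, E) - 5  [with C=-11, E=-12]  = -16; D = -3B - 3C + 5  [with B=-16, C=-11]  = 86.
Change = -40 − 86 = -126.

-126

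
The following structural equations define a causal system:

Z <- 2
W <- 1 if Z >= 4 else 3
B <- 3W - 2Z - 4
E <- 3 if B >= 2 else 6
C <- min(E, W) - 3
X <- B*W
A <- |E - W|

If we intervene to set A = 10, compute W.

Under do(A=10), the mechanism A <- |E - W| is discarded; A is fixed at 10.
W is not downstream of the intervention, so its value is determined by the original equations.
W = 1 if Z >= 4 else 3  [with Z=2]  = 3

3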